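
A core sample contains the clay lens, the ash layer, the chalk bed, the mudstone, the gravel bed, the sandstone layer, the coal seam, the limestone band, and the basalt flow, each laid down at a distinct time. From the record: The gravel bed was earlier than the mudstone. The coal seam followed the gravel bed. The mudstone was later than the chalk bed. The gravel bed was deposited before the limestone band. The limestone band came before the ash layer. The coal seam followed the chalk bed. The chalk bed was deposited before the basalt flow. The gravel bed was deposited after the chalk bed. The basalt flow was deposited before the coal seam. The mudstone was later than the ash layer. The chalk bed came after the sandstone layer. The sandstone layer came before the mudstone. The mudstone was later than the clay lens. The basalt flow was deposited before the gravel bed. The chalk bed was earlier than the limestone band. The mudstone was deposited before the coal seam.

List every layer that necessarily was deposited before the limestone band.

Directly stated before the limestone band: the chalk bed and the gravel bed.
The basalt flow reaches the limestone band via the basalt flow → the gravel bed → the limestone band.
The sandstone layer reaches the limestone band via the sandstone layer → the chalk bed → the limestone band.
No chain forces the clay lens (or any of the others) ahead of the limestone band.

the basalt flow, the chalk bed, the gravel bed, the sandstone layer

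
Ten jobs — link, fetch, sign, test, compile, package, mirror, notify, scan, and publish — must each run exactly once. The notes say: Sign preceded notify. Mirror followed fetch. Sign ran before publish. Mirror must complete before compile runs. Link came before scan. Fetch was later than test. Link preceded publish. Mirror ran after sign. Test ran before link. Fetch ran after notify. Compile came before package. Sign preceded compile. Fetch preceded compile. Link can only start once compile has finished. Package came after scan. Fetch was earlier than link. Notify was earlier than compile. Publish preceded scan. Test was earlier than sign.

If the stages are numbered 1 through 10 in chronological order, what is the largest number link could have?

7

Link must come before package, publish, and scan — 3 stages forced after it.
Everything else can be placed before link in some valid order, so link can sit as late as position 10 − 3 = 7.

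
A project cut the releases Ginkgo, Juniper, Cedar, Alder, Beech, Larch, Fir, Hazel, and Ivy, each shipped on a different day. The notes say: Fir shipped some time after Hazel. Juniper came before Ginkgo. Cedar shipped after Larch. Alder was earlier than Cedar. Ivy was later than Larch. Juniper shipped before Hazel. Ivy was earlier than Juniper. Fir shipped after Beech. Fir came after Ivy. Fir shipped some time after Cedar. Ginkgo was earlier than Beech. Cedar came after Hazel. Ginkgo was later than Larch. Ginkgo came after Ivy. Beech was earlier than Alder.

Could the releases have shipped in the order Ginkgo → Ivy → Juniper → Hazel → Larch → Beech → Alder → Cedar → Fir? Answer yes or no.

The constraints require Larch before Ginkgo, but in the proposed sequence Ginkgo appears ahead of Larch. That one violation is enough.

no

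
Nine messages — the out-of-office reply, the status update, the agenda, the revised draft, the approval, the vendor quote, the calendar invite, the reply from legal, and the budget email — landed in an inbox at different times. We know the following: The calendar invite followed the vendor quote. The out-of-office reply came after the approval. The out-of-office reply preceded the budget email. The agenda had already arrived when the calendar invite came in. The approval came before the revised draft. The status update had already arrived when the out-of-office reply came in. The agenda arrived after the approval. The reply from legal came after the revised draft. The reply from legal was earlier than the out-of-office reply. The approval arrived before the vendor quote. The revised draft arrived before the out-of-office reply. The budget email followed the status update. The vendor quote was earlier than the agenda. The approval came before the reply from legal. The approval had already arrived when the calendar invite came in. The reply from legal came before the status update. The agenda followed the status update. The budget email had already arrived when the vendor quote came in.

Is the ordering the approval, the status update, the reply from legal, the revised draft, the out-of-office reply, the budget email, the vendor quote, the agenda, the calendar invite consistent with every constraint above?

The constraints require the revised draft before the reply from legal, but in the proposed sequence the reply from legal appears ahead of the revised draft. That one violation is enough.

no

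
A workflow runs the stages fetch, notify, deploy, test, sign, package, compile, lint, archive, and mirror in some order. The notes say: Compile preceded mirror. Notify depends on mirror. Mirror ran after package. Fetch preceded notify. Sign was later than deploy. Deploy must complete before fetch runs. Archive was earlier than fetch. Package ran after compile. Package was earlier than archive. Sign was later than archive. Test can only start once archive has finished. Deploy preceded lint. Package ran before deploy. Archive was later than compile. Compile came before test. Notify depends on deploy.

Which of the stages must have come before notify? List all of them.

archive, compile, deploy, fetch, mirror, package

Directly stated before notify: deploy, fetch, and mirror.
Archive reaches notify via archive → fetch → notify.
Compile reaches notify via compile → mirror → notify.
Package reaches notify via package → mirror → notify.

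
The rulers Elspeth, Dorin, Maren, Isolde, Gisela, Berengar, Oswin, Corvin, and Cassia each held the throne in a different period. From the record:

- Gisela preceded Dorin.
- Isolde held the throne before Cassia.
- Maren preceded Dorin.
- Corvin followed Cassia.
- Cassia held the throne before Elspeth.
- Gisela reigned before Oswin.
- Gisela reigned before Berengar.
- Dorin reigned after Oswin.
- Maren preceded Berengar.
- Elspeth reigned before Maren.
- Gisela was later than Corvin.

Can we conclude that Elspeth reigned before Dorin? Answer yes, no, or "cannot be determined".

Chain the constraints: Elspeth → Maren → Dorin. Each link is directly stated, so Elspeth comes before Dorin.

yes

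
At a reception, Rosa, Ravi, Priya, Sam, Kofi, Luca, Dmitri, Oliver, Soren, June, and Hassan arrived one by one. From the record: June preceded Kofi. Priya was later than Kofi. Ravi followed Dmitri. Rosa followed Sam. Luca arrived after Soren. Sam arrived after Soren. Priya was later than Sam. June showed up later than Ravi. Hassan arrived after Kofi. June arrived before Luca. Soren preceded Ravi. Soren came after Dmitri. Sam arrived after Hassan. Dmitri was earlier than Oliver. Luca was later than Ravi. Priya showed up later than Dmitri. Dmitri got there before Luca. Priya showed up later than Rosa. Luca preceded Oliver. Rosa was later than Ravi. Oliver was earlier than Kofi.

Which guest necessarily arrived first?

Dmitri has a chain of constraints placing them before every other guest, so Dmitri must be first.

Dmitri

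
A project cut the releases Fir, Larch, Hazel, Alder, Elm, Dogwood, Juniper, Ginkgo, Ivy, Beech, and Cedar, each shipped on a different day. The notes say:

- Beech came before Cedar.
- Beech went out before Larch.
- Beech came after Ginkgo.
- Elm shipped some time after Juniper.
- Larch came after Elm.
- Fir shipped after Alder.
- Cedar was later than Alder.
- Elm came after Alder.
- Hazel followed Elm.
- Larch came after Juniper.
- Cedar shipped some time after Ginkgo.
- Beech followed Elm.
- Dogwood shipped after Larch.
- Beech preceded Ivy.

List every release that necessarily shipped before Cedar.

Alder, Beech, Elm, Ginkgo, Juniper

Directly stated before Cedar: Alder, Beech, and Ginkgo.
Elm reaches Cedar via Elm → Beech → Cedar.
Juniper reaches Cedar via Juniper → Elm → Beech → Cedar.
No chain forces Ivy (or any of the others) ahead of Cedar.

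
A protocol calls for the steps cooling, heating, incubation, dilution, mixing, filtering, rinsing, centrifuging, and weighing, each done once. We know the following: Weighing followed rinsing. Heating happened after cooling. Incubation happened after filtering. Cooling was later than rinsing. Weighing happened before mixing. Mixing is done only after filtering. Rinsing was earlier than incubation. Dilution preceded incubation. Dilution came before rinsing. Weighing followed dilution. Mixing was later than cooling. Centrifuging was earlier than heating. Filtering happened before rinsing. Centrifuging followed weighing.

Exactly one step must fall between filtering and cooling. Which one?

Tracing the constraints gives filtering → rinsing → cooling, so rinsing sits after filtering and before cooling.
No other step is forced both after filtering and before cooling.

rinsing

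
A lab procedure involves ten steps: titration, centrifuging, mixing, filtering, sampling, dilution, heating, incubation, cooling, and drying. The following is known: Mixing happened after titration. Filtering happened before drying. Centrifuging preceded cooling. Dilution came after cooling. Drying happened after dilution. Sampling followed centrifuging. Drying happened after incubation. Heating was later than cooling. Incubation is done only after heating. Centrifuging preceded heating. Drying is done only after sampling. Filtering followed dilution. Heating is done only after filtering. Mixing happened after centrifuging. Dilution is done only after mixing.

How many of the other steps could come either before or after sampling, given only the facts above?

Forced before sampling: centrifuging; forced after sampling: drying.
That leaves cooling, dilution, filtering, heating, incubation, mixing, and titration with no forced order relative to sampling — 7.

7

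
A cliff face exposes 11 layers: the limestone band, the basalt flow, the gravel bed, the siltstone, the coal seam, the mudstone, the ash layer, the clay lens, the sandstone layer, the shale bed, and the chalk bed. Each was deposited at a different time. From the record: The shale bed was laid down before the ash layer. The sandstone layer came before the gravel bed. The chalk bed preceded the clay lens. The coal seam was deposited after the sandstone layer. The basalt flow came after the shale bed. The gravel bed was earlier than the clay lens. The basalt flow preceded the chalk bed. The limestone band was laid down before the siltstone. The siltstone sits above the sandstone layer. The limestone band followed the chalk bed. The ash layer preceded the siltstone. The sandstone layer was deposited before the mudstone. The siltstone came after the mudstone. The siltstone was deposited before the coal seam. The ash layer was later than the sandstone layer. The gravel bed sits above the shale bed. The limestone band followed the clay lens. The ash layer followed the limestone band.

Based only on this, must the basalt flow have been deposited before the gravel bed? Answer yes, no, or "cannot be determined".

cannot be determined

No chain of stated constraints runs from the basalt flow to the gravel bed, and none runs from the gravel bed to the basalt flow either.
So the relative order of the basalt flow and the gravel bed is not fixed by the given facts.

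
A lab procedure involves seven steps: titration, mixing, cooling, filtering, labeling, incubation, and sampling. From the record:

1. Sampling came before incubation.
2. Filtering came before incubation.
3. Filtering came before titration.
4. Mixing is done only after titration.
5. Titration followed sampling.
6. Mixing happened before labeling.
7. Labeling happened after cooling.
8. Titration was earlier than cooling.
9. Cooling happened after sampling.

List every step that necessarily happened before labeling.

Directly stated before labeling: cooling and mixing.
Filtering reaches labeling via filtering → titration → cooling → labeling.
Sampling reaches labeling via sampling → cooling → labeling.
Titration reaches labeling via titration → cooling → labeling.

cooling, filtering, mixing, sampling, titration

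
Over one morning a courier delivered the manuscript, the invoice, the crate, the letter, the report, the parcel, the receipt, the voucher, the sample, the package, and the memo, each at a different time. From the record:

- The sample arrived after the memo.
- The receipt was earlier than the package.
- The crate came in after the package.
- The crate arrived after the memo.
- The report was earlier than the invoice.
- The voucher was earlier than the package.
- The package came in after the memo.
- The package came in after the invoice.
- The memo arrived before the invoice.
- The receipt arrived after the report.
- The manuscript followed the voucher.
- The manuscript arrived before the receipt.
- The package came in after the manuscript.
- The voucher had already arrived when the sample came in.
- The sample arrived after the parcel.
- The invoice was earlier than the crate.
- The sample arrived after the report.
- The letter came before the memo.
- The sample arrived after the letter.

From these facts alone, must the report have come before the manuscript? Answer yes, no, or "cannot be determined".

No chain of stated constraints runs from the report to the manuscript, and none runs from the manuscript to the report either.
So the relative order of the report and the manuscript is not fixed by the given facts.

cannot be determined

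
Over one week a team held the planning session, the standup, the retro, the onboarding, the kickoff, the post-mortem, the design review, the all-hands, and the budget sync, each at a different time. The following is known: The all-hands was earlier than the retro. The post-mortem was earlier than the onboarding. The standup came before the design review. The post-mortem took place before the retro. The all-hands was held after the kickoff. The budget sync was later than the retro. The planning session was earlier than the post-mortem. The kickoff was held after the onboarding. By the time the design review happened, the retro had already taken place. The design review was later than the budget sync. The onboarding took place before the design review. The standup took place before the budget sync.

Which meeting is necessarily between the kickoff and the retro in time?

the all-hands

Tracing the constraints gives the kickoff → the all-hands → the retro, so the all-hands sits after the kickoff and before the retro.
No other meeting is forced both after the kickoff and before the retro.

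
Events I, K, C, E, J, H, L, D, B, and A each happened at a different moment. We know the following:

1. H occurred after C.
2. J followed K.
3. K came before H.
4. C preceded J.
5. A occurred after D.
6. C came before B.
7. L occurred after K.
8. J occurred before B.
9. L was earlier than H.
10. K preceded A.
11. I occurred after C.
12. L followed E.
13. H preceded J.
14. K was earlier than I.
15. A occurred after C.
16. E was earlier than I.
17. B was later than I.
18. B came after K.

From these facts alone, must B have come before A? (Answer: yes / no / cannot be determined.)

No chain of stated constraints runs from B to A, and none runs from A to B either.
So the relative order of B and A is not fixed by the given facts.

cannot be determined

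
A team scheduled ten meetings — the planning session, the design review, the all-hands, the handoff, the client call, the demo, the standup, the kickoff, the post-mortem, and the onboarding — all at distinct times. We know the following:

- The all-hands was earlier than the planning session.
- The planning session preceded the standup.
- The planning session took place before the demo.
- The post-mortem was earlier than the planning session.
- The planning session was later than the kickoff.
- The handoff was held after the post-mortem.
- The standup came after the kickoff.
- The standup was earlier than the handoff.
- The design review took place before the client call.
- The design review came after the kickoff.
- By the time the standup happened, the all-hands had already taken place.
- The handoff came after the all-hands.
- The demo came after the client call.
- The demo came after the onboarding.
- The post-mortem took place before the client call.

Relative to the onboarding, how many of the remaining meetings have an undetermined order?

Forced after the onboarding: the demo.
That leaves the all-hands, the client call, the design review, the handoff, the kickoff, the planning session, the post-mortem, and the standup with no forced order relative to the onboarding — 8.

8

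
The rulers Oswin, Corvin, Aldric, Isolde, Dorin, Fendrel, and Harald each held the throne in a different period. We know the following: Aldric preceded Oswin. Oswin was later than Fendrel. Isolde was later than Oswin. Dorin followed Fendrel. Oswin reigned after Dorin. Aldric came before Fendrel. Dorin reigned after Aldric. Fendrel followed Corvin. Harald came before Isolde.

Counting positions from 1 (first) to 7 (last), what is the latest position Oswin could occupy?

6

Oswin must come before Isolde — 1 ruler forced after them.
Everything else can be placed before Oswin in some valid order, so Oswin can sit as late as position 7 − 1 = 6.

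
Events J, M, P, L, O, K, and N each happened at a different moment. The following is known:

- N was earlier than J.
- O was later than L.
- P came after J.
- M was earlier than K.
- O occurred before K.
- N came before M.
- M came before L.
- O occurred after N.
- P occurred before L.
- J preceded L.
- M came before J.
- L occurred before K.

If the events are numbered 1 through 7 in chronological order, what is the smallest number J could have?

M and N must both come before J — 2 forced predecessors.
Nothing else is forced ahead of J, so its earliest slot is position 2 + 1 = 3.

3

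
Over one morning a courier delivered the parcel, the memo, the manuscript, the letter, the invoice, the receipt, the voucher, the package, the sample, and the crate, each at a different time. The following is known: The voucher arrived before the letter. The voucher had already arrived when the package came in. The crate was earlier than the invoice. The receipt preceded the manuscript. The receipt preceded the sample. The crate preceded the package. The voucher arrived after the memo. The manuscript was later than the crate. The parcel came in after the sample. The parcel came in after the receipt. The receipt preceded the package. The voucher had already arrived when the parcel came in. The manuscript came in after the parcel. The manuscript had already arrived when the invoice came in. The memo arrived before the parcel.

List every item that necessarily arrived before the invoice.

Directly stated before the invoice: the crate and the manuscript.
The memo reaches the invoice via the memo → the parcel → the manuscript → the invoice.
The parcel reaches the invoice via the parcel → the manuscript → the invoice.
The receipt reaches the invoice via the receipt → the manuscript → the invoice.
Likewise the sample and the voucher each reach the invoice by chaining the stated constraints.

the crate, the manuscript, the memo, the parcel, the receipt, the sample, the voucher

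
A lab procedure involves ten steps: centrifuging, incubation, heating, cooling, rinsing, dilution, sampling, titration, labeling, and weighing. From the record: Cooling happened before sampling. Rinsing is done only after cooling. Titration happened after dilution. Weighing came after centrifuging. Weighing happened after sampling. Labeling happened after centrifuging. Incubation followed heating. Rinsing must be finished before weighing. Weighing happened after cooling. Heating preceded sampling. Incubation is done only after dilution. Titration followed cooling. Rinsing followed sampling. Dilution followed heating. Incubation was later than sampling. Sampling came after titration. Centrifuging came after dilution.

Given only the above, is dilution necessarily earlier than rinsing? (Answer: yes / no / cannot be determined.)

Chain the constraints: dilution → titration → sampling → rinsing. Each link is directly stated, so dilution comes before rinsing.

yes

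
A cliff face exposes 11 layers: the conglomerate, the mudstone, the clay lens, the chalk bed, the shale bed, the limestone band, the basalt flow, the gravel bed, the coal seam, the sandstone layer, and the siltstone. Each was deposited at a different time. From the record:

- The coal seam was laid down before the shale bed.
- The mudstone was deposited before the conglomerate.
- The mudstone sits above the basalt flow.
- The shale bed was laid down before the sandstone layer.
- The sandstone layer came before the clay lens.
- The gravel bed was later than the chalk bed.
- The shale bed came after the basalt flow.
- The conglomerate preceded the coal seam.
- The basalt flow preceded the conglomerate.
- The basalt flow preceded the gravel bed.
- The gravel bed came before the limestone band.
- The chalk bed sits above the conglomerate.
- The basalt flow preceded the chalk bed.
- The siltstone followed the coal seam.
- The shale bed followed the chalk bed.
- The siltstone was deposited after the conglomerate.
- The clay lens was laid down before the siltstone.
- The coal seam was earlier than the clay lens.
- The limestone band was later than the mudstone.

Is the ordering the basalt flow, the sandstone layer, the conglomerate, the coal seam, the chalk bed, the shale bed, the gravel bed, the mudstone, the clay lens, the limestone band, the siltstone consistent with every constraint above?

The constraints require the shale bed before the sandstone layer, but in the proposed sequence the sandstone layer appears ahead of the shale bed. That one violation is enough.

no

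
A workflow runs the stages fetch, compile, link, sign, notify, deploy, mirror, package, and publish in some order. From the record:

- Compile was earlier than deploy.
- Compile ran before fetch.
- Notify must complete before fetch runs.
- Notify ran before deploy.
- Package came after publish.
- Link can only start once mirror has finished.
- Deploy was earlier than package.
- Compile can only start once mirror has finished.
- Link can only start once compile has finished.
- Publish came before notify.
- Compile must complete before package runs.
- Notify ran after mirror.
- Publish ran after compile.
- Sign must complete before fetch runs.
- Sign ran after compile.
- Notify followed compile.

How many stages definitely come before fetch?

5

Directly stated before fetch: compile, notify, and sign.
Mirror reaches fetch via mirror → compile → fetch.
Publish reaches fetch via publish → notify → fetch.
No chain forces package (or any of the others) ahead of fetch.
That's compile, mirror, notify, publish, and sign — 5 in all.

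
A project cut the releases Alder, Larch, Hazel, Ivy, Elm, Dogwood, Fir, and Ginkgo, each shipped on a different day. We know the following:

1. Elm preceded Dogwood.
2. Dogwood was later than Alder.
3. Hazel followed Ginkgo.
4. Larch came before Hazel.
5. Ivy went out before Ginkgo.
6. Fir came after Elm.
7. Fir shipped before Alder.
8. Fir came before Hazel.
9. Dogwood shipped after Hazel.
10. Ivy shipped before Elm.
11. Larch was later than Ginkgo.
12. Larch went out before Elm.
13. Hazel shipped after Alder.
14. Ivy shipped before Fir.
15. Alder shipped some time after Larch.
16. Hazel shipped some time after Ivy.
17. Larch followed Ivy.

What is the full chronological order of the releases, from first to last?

The constraints fix every adjacent pair, so only one ordering works:
Ivy → Ginkgo → Larch → Elm → Fir → Alder → Hazel → Dogwood.

Ivy, Ginkgo, Larch, Elm, Fir, Alder, Hazel, Dogwood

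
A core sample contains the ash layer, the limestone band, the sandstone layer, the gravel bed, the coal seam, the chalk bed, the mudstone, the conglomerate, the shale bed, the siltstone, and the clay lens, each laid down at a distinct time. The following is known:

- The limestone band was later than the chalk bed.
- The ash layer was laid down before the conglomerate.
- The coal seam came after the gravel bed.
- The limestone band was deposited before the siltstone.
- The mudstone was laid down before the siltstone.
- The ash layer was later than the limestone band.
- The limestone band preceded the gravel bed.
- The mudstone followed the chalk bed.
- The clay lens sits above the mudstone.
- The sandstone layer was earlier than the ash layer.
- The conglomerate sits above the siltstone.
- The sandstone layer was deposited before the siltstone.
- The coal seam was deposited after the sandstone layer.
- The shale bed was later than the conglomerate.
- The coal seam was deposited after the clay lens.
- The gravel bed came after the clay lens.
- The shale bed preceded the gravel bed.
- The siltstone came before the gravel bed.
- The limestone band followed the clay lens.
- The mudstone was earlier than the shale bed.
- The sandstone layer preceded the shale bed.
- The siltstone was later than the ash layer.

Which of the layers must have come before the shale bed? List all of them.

Directly stated before the shale bed: the conglomerate, the mudstone, and the sandstone layer.
The ash layer reaches the shale bed via the ash layer → the conglomerate → the shale bed.
The chalk bed reaches the shale bed via the chalk bed → the mudstone → the shale bed.
The clay lens reaches the shale bed via the clay lens → the limestone band → the siltstone → the conglomerate → the shale bed.
Likewise the limestone band and the siltstone each reach the shale bed by chaining the stated constraints.
No chain forces the coal seam (or any of the others) ahead of the shale bed.

the ash layer, the chalk bed, the clay lens, the conglomerate, the limestone band, the mudstone, the sandstone layer, the siltstone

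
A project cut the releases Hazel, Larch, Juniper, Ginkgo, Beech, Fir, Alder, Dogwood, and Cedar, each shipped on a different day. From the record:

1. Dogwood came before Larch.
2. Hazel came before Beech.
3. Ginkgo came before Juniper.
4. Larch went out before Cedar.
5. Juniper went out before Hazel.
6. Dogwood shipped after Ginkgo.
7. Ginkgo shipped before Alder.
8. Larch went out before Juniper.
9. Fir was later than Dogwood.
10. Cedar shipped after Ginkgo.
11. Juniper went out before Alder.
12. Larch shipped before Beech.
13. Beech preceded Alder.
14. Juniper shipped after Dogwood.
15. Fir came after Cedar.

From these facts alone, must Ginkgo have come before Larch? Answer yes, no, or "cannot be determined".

Chain the constraints: Ginkgo → Dogwood → Larch. Each link is directly stated, so Ginkgo comes before Larch.

yes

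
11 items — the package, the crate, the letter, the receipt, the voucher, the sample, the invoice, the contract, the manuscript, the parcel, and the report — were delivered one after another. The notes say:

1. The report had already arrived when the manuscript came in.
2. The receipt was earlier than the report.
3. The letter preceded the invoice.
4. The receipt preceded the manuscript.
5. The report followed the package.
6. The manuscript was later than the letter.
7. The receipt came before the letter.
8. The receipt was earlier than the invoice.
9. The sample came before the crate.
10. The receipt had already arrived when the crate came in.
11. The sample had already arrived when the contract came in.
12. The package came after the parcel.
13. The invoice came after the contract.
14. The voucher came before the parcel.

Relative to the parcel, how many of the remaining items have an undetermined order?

Forced before the parcel: the voucher; forced after the parcel: the manuscript, the package, and the report.
That leaves the contract, the crate, the invoice, the letter, the receipt, and the sample with no forced order relative to the parcel — 6.

6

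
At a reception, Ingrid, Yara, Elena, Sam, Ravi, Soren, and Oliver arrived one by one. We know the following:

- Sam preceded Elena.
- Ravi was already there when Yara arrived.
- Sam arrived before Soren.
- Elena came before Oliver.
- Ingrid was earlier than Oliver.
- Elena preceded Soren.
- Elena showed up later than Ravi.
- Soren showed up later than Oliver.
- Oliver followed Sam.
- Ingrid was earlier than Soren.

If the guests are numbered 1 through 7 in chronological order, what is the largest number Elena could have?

5

Elena must come before Oliver and Soren — 2 guests forced after them.
Everything else can be placed before Elena in some valid order, so Elena can sit as late as position 7 − 2 = 5.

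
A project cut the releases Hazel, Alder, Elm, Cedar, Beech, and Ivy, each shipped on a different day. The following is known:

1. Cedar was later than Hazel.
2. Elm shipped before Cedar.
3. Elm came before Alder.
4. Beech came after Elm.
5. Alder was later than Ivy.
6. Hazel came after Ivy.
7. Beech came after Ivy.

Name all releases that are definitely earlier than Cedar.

Directly stated before Cedar: Elm and Hazel.
Ivy reaches Cedar via Ivy → Hazel → Cedar.
No chain forces Alder (or any of the others) ahead of Cedar.

Elm, Hazel, Ivy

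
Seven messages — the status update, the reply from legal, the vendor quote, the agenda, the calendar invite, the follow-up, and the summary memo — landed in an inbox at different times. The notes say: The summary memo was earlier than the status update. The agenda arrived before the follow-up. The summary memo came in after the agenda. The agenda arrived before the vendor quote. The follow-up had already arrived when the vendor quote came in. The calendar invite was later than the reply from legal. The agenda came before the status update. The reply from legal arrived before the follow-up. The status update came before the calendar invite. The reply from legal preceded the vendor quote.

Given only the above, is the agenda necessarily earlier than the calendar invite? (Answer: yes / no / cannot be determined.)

Chain the constraints: the agenda → the status update → the calendar invite. Each link is directly stated, so the agenda comes before the calendar invite.

yes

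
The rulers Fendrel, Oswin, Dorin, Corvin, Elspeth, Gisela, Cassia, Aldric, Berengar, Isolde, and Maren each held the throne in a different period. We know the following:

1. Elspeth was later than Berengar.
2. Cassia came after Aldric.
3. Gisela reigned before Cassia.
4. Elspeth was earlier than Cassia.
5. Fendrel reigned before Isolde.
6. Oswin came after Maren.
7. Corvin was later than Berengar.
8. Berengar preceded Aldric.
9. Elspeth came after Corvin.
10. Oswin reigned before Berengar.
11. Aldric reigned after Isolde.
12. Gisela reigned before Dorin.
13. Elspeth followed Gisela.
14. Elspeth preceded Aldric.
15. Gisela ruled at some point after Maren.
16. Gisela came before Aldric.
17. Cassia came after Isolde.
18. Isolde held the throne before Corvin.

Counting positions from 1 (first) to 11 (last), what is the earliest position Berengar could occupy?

3

Maren and Oswin must both come before Berengar — 2 forced predecessors.
Nothing else is forced ahead of Berengar, so their earliest slot is position 2 + 1 = 3.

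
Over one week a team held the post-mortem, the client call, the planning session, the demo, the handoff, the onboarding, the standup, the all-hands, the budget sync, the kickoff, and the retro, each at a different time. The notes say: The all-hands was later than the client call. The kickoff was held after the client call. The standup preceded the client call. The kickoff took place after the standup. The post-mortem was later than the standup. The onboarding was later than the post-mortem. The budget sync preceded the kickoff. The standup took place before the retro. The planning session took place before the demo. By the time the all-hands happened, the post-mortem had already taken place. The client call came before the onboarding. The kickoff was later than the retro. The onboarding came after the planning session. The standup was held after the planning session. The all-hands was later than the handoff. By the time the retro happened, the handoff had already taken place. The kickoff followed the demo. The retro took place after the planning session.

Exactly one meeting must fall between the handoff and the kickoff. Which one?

the retro

Tracing the constraints gives the handoff → the retro → the kickoff, so the retro sits after the handoff and before the kickoff.
No other meeting is forced both after the handoff and before the kickoff.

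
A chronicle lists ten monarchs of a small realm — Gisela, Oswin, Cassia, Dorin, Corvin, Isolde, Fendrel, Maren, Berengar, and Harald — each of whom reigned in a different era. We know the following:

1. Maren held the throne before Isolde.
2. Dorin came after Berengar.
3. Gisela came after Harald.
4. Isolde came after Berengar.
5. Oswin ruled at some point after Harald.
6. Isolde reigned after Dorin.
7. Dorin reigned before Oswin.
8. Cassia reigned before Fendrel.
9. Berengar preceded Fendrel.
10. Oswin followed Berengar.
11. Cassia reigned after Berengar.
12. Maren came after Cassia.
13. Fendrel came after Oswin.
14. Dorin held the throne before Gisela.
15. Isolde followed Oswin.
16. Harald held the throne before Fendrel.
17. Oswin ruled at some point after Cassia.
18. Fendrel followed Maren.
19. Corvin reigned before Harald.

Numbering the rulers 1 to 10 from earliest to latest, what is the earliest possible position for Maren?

Berengar and Cassia must both come before Maren — 2 forced predecessors.
Nothing else is forced ahead of Maren, so their earliest slot is position 2 + 1 = 3.

3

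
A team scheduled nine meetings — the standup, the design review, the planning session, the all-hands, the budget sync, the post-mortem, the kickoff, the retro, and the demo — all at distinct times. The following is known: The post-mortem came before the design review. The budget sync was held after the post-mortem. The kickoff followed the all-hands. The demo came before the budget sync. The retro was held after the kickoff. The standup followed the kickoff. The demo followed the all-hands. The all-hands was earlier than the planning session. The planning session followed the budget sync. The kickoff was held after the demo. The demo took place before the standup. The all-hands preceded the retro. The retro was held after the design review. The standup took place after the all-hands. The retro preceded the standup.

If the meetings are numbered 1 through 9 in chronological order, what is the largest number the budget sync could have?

The budget sync must come before the planning session — 1 meeting forced after it.
Everything else can be placed before the budget sync in some valid order, so the budget sync can sit as late as position 9 − 1 = 8.

8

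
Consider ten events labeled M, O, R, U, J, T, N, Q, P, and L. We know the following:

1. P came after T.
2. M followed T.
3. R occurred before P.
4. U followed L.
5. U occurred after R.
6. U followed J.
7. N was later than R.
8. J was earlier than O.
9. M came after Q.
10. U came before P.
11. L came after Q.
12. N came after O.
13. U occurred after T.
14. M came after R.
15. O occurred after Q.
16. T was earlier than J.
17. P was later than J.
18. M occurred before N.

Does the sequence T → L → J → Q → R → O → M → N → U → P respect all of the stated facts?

no

The constraints require Q before L, but in the proposed sequence L appears ahead of Q. That one violation is enough.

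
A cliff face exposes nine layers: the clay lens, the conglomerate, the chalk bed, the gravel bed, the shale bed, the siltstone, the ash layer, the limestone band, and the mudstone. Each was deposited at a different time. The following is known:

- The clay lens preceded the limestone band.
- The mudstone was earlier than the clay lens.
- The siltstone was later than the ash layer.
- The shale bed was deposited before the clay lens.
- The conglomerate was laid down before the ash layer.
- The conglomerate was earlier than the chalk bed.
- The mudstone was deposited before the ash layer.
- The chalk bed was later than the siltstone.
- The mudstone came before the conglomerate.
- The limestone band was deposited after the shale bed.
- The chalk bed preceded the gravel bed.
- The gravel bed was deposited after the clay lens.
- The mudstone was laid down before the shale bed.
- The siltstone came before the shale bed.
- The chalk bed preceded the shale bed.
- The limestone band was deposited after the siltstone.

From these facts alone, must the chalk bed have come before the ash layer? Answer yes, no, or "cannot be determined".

Tracing the constraints gives the ash layer → the siltstone → the chalk bed, so the ash layer must come before the chalk bed.
That means the chalk bed cannot be before the ash layer.

no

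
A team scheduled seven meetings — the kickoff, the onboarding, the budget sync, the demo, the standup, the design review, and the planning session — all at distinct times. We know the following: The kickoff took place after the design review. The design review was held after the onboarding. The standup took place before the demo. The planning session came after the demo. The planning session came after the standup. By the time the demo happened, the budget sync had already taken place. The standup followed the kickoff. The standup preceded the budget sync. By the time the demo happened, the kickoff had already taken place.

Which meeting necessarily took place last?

the planning session

Every other meeting has a chain of constraints placing it before the planning session, so the planning session is last.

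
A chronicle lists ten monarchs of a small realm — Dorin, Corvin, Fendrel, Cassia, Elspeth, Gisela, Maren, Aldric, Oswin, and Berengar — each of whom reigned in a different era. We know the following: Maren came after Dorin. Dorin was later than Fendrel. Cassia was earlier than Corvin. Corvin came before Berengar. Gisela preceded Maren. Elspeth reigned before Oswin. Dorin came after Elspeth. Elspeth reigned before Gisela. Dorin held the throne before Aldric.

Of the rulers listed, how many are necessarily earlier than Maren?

4

Directly stated before Maren: Dorin and Gisela.
Elspeth reaches Maren via Elspeth → Dorin → Maren.
Fendrel reaches Maren via Fendrel → Dorin → Maren.
That's Dorin, Elspeth, Fendrel, and Gisela — 4 in all.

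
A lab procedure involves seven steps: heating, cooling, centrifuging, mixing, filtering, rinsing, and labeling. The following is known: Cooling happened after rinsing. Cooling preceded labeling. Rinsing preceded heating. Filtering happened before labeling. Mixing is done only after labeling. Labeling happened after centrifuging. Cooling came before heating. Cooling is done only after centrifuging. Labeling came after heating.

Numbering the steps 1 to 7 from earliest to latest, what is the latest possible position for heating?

Heating must come before labeling and mixing — 2 steps forced after it.
Everything else can be placed before heating in some valid order, so heating can sit as late as position 7 − 2 = 5.

5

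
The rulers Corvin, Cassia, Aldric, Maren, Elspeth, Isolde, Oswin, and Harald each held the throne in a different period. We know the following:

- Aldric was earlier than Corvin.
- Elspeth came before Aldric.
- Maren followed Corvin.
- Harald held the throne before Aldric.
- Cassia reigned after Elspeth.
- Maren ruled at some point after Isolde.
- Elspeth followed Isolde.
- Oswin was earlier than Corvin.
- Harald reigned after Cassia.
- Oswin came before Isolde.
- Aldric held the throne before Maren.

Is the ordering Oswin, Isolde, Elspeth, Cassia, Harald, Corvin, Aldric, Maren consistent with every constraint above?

no

The constraints require Aldric before Corvin, but in the proposed sequence Corvin appears ahead of Aldric. That one violation is enough.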